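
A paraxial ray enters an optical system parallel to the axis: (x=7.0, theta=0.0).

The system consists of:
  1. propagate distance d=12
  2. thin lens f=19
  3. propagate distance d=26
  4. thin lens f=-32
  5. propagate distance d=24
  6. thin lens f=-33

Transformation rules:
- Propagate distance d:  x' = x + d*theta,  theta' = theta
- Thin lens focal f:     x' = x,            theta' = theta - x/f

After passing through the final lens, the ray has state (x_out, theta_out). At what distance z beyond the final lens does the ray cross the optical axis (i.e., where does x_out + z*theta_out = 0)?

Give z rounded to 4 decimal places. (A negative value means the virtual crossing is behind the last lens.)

Initial: x=7.0000 theta=0.0000
After 1 (propagate distance d=12): x=7.0000 theta=0.0000
After 2 (thin lens f=19): x=7.0000 theta=-7/19 (≈-0.3684)
After 3 (propagate distance d=26): x=-49/19 (≈-2.5789) theta=-7/19 (≈-0.3684)
After 4 (thin lens f=-32): x=-49/19 (≈-2.5789) theta=-273/608 (≈-0.4490)
After 5 (propagate distance d=24): x=-1015/76 (≈-13.3553) theta=-273/608 (≈-0.4490)
After 6 (thin lens f=-33): x=-1015/76 (≈-13.3553) theta=-17129/20064 (≈-0.8537)
z_focus = -x_out/theta_out = -(-1015/76)/(-17129/20064) = -38280/2447 ≈ -15.6436
Rounded to 4 decimal places: z = -15.6436

Answer: -15.6436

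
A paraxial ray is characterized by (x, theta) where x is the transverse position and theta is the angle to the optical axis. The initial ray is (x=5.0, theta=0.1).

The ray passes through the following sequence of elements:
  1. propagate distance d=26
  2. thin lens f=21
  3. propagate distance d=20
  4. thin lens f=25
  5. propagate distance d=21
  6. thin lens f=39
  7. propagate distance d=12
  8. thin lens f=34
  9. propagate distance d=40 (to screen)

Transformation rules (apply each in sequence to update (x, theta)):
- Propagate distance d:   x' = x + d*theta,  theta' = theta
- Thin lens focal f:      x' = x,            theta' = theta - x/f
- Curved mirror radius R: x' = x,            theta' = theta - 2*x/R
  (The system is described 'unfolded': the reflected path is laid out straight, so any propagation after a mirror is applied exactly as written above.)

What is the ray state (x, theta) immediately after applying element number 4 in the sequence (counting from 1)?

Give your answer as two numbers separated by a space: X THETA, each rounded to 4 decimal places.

Answer: 2.3619 -0.3564

Derivation:
Initial: x=5.0000 theta=0.1000
After 1 (propagate distance d=26): x=7.6000 theta=0.1000
After 2 (thin lens f=21): x=7.6000 theta=-11/42 (≈-0.2619)
After 3 (propagate distance d=20): x=248/105 (≈2.3619) theta=-11/42 (≈-0.2619)
After 4 (thin lens f=25): x=248/105 (≈2.3619) theta=-1871/5250 (≈-0.3564)
Rounded to 4 decimal places: x = 2.3619, theta = -0.3564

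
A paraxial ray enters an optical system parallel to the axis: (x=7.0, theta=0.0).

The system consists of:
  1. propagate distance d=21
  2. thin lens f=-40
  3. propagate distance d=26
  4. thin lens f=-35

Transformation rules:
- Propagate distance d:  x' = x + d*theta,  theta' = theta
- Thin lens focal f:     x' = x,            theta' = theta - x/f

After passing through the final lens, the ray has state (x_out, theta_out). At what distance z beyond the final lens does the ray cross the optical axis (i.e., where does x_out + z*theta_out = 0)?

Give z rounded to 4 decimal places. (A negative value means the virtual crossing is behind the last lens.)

Answer: -22.8713

Derivation:
Initial: x=7.0000 theta=0.0000
After 1 (propagate distance d=21): x=7.0000 theta=0.0000
After 2 (thin lens f=-40): x=7.0000 theta=0.1750
After 3 (propagate distance d=26): x=11.5500 theta=0.1750
After 4 (thin lens f=-35): x=11.5500 theta=0.5050
z_focus = -x_out/theta_out = -(11.5500)/(0.5050) = -2310/101 ≈ -22.8713
Rounded to 4 decimal places: z = -22.8713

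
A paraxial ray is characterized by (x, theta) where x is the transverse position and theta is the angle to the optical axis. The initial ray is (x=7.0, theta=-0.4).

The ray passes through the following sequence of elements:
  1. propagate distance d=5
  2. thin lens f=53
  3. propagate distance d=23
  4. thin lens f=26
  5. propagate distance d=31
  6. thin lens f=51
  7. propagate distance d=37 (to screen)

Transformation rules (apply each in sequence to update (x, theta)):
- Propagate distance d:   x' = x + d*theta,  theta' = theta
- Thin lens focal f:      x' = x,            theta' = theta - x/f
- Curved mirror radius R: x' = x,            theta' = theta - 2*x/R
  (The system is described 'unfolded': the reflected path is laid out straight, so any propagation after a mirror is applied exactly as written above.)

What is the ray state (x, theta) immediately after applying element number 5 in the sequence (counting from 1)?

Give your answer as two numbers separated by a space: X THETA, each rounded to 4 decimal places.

Initial: x=7.0000 theta=-0.4000
After 1 (propagate distance d=5): x=5.0000 theta=-0.4000
After 2 (thin lens f=53): x=5.0000 theta=-131/265 (≈-0.4943)
After 3 (propagate distance d=23): x=-1688/265 (≈-6.3698) theta=-131/265 (≈-0.4943)
After 4 (thin lens f=26): x=-1688/265 (≈-6.3698) theta=-859/3445 (≈-0.2493)
After 5 (propagate distance d=31): x=-48573/3445 (≈-14.0996) theta=-859/3445 (≈-0.2493)
Rounded to 4 decimal places: x = -14.0996, theta = -0.2493

Answer: -14.0996 -0.2493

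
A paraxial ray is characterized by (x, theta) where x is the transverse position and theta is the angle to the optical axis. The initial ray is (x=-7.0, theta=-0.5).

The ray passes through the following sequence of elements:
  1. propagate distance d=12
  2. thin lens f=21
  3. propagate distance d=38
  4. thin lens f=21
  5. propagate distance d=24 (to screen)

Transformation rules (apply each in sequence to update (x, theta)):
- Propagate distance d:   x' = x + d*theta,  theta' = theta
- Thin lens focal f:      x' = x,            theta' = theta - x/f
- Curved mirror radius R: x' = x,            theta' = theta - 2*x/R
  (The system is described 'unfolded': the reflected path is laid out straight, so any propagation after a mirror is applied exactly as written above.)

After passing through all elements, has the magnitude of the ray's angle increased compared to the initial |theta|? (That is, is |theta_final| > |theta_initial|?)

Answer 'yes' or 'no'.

Answer: yes

Derivation:
Initial: x=-7.0000 theta=-0.5000
After 1 (propagate distance d=12): x=-13.0000 theta=-0.5000
After 2 (thin lens f=21): x=-13.0000 theta=5/42 (≈0.1190)
After 3 (propagate distance d=38): x=-178/21 (≈-8.4762) theta=5/42 (≈0.1190)
After 4 (thin lens f=21): x=-178/21 (≈-8.4762) theta=461/882 (≈0.5227)
After 5 (propagate distance d=24 (to screen)): x=598/147 (≈4.0680) theta=461/882 (≈0.5227)
|theta_initial|=0.5000 |theta_final|=461/882 (≈0.5227) -> increased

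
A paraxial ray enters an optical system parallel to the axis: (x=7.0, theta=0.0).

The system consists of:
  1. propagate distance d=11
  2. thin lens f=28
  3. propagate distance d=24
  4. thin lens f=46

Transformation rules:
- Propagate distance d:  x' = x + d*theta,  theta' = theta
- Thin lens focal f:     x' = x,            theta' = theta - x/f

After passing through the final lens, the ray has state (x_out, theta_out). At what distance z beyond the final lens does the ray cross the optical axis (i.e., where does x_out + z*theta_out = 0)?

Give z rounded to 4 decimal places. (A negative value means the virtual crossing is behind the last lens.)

Initial: x=7.0000 theta=0.0000
After 1 (propagate distance d=11): x=7.0000 theta=0.0000
After 2 (thin lens f=28): x=7.0000 theta=-0.2500
After 3 (propagate distance d=24): x=1.0000 theta=-0.2500
After 4 (thin lens f=46): x=1.0000 theta=-25/92 (≈-0.2717)
z_focus = -x_out/theta_out = -(1.0000)/(-25/92) = 3.6800
Rounded to 4 decimal places: z = 3.6800

Answer: 3.6800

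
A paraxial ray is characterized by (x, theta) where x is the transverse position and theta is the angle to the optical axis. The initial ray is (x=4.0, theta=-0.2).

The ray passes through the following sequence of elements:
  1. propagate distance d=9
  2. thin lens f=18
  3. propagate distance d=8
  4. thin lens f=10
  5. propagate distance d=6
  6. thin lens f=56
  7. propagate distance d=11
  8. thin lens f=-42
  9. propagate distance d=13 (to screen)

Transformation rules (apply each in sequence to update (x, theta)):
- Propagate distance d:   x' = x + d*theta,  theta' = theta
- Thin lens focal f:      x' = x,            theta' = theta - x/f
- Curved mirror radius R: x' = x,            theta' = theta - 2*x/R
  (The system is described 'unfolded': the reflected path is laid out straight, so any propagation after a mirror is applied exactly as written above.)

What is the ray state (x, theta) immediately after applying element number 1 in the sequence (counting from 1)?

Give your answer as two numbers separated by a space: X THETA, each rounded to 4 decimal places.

Initial: x=4.0000 theta=-0.2000
After 1 (propagate distance d=9): x=2.2000 theta=-0.2000
Rounded to 4 decimal places: x = 2.2000, theta = -0.2000

Answer: 2.2000 -0.2000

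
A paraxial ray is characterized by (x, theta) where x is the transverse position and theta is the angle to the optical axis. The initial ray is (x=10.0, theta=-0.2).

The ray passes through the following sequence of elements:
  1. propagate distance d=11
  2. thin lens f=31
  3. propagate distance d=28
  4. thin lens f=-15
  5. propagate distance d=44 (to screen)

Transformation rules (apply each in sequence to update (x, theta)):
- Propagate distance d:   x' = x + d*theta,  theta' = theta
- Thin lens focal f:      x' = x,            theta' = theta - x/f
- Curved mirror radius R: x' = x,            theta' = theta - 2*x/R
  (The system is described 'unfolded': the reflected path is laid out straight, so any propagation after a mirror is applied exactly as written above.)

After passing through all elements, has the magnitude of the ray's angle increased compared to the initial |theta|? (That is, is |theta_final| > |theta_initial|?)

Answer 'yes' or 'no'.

Answer: yes

Derivation:
Initial: x=10.0000 theta=-0.2000
After 1 (propagate distance d=11): x=7.8000 theta=-0.2000
After 2 (thin lens f=31): x=7.8000 theta=-14/31 (≈-0.4516)
After 3 (propagate distance d=28): x=-751/155 (≈-4.8452) theta=-14/31 (≈-0.4516)
After 4 (thin lens f=-15): x=-751/155 (≈-4.8452) theta=-1801/2325 (≈-0.7746)
After 5 (propagate distance d=44 (to screen)): x=-90509/2325 (≈-38.9286) theta=-1801/2325 (≈-0.7746)
|theta_initial|=0.2000 |theta_final|=1801/2325 (≈0.7746) -> increased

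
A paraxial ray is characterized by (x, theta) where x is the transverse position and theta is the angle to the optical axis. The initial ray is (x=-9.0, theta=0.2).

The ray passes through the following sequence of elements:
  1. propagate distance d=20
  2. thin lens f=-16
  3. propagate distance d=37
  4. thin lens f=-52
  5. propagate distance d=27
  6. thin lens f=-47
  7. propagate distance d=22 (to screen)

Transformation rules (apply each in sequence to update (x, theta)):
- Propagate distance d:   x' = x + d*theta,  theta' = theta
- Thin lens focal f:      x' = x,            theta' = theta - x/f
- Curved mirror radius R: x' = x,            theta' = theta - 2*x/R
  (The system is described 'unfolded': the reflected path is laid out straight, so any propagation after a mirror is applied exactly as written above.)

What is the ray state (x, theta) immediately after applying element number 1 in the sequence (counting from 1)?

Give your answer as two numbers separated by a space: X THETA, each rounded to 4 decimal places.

Answer: -5.0000 0.2000

Derivation:
Initial: x=-9.0000 theta=0.2000
After 1 (propagate distance d=20): x=-5.0000 theta=0.2000
Rounded to 4 decimal places: x = -5.0000, theta = 0.2000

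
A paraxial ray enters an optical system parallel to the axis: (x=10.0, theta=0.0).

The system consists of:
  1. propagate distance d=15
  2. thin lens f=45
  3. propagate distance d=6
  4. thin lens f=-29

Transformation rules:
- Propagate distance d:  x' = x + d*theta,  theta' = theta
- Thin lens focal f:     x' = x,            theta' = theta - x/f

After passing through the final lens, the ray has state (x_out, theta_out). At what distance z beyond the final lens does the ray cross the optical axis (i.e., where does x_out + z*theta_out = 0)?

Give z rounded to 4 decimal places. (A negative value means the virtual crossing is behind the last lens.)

Answer: -113.1000

Derivation:
Initial: x=10.0000 theta=0.0000
After 1 (propagate distance d=15): x=10.0000 theta=0.0000
After 2 (thin lens f=45): x=10.0000 theta=-2/9 (≈-0.2222)
After 3 (propagate distance d=6): x=26/3 (≈8.6667) theta=-2/9 (≈-0.2222)
After 4 (thin lens f=-29): x=26/3 (≈8.6667) theta=20/261 (≈0.0766)
z_focus = -x_out/theta_out = -(26/3)/(20/261) = -113.1000
Rounded to 4 decimal places: z = -113.1000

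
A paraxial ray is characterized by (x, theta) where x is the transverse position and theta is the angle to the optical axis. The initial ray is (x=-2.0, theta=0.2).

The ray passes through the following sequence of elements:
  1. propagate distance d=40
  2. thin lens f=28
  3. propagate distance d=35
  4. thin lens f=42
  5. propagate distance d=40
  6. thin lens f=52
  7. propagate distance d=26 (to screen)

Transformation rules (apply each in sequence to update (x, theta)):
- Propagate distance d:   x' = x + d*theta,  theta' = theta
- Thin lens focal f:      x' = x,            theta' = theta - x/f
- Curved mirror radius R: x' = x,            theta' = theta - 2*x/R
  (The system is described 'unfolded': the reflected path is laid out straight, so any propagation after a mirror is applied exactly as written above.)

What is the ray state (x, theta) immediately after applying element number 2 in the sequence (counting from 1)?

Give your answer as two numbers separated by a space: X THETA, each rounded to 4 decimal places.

Answer: 6.0000 -0.0143

Derivation:
Initial: x=-2.0000 theta=0.2000
After 1 (propagate distance d=40): x=6.0000 theta=0.2000
After 2 (thin lens f=28): x=6.0000 theta=-1/70 (≈-0.0143)
Rounded to 4 decimal places: x = 6.0000, theta = -0.0143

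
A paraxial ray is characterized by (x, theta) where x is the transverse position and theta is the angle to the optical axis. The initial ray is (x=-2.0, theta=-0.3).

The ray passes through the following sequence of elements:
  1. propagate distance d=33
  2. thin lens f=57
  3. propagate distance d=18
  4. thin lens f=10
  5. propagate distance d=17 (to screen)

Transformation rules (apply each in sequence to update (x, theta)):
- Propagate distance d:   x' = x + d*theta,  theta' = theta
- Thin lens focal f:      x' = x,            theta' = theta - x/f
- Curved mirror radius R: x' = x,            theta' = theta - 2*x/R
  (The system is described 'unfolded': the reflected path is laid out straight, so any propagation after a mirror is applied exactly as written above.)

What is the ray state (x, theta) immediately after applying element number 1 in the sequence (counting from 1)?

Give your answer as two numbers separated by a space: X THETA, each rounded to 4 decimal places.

Answer: -11.9000 -0.3000

Derivation:
Initial: x=-2.0000 theta=-0.3000
After 1 (propagate distance d=33): x=-11.9000 theta=-0.3000
Rounded to 4 decimal places: x = -11.9000, theta = -0.3000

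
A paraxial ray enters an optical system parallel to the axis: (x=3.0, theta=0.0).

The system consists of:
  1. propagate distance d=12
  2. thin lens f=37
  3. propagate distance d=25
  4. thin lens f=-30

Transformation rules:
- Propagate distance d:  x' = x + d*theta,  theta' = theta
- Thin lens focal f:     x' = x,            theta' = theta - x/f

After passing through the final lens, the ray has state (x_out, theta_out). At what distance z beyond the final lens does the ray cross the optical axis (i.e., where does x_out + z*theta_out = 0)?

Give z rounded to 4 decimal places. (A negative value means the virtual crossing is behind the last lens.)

Initial: x=3.0000 theta=0.0000
After 1 (propagate distance d=12): x=3.0000 theta=0.0000
After 2 (thin lens f=37): x=3.0000 theta=-3/37 (≈-0.0811)
After 3 (propagate distance d=25): x=36/37 (≈0.9730) theta=-3/37 (≈-0.0811)
After 4 (thin lens f=-30): x=36/37 (≈0.9730) theta=-9/185 (≈-0.0486)
z_focus = -x_out/theta_out = -(36/37)/(-9/185) = 20.0000
Rounded to 4 decimal places: z = 20.0000

Answer: 20.0000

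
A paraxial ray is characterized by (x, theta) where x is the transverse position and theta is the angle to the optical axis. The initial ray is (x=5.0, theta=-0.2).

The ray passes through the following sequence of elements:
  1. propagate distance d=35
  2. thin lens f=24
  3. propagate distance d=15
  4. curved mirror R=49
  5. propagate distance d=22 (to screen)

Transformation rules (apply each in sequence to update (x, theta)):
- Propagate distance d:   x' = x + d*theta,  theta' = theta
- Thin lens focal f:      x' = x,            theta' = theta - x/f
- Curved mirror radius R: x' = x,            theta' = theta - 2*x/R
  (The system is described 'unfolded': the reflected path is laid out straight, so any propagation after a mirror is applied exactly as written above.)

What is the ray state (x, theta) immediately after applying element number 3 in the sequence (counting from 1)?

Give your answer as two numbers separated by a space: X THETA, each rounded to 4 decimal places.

Initial: x=5.0000 theta=-0.2000
After 1 (propagate distance d=35): x=-2.0000 theta=-0.2000
After 2 (thin lens f=24): x=-2.0000 theta=-7/60 (≈-0.1167)
After 3 (propagate distance d=15): x=-3.7500 theta=-7/60 (≈-0.1167)
Rounded to 4 decimal places: x = -3.7500, theta = -0.1167

Answer: -3.7500 -0.1167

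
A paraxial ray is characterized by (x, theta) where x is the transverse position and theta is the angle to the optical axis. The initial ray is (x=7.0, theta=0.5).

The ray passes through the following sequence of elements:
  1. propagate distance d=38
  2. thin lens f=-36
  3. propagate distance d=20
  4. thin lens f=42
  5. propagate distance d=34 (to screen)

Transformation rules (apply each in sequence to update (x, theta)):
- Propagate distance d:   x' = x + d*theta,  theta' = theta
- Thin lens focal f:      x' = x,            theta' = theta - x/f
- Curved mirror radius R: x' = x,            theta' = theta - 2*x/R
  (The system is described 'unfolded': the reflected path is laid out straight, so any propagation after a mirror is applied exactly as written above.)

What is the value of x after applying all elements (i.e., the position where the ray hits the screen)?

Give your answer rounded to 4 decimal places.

Answer: 51.1640

Derivation:
Initial: x=7.0000 theta=0.5000
After 1 (propagate distance d=38): x=26.0000 theta=0.5000
After 2 (thin lens f=-36): x=26.0000 theta=11/9 (≈1.2222)
After 3 (propagate distance d=20): x=454/9 (≈50.4444) theta=11/9 (≈1.2222)
After 4 (thin lens f=42): x=454/9 (≈50.4444) theta=4/189 (≈0.0212)
After 5 (propagate distance d=34 (to screen)): x=9670/189 (≈51.1640) theta=4/189 (≈0.0212)
Rounded to 4 decimal places: x = 51.1640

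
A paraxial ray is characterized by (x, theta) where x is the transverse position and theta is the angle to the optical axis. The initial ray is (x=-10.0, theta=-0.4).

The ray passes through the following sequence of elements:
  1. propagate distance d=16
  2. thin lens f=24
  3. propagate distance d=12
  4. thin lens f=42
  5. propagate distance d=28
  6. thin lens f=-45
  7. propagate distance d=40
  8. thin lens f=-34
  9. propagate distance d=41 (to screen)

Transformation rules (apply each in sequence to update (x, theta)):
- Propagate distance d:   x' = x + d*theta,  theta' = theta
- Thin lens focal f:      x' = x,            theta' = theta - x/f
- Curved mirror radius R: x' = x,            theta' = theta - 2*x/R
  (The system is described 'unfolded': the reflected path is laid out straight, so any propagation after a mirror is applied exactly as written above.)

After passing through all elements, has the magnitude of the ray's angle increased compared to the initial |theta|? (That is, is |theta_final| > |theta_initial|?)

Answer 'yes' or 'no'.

Answer: yes

Derivation:
Initial: x=-10.0000 theta=-0.4000
After 1 (propagate distance d=16): x=-16.4000 theta=-0.4000
After 2 (thin lens f=24): x=-16.4000 theta=17/60 (≈0.2833)
After 3 (propagate distance d=12): x=-13.0000 theta=17/60 (≈0.2833)
After 4 (thin lens f=42): x=-13.0000 theta=83/140 (≈0.5929)
After 5 (propagate distance d=28): x=3.6000 theta=83/140 (≈0.5929)
After 6 (thin lens f=-45): x=3.6000 theta=471/700 (≈0.6729)
After 7 (propagate distance d=40): x=1068/35 (≈30.5143) theta=471/700 (≈0.6729)
After 8 (thin lens f=-34): x=1068/35 (≈30.5143) theta=18687/11900 (≈1.5703)
After 9 (propagate distance d=41 (to screen)): x=1129287/11900 (≈94.8981) theta=18687/11900 (≈1.5703)
|theta_initial|=0.4000 |theta_final|=18687/11900 (≈1.5703) -> increased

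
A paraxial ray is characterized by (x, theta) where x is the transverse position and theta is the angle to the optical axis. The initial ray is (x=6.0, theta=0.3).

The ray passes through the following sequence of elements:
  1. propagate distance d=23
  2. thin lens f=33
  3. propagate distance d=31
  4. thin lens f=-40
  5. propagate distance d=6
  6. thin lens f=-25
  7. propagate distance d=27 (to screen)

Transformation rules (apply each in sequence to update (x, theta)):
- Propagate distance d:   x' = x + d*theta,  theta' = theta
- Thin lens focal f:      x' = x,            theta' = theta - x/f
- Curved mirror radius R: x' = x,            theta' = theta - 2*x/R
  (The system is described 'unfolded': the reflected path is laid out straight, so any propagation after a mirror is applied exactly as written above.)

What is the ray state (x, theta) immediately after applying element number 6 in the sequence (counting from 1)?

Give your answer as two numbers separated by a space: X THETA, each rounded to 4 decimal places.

Initial: x=6.0000 theta=0.3000
After 1 (propagate distance d=23): x=12.9000 theta=0.3000
After 2 (thin lens f=33): x=12.9000 theta=-1/11 (≈-0.0909)
After 3 (propagate distance d=31): x=1109/110 (≈10.0818) theta=-1/11 (≈-0.0909)
After 4 (thin lens f=-40): x=1109/110 (≈10.0818) theta=709/4400 (≈0.1611)
After 5 (propagate distance d=6): x=24307/2200 (≈11.0486) theta=709/4400 (≈0.1611)
After 6 (thin lens f=-25): x=24307/2200 (≈11.0486) theta=66339/110000 (≈0.6031)
Rounded to 4 decimal places: x = 11.0486, theta = 0.6031

Answer: 11.0486 0.6031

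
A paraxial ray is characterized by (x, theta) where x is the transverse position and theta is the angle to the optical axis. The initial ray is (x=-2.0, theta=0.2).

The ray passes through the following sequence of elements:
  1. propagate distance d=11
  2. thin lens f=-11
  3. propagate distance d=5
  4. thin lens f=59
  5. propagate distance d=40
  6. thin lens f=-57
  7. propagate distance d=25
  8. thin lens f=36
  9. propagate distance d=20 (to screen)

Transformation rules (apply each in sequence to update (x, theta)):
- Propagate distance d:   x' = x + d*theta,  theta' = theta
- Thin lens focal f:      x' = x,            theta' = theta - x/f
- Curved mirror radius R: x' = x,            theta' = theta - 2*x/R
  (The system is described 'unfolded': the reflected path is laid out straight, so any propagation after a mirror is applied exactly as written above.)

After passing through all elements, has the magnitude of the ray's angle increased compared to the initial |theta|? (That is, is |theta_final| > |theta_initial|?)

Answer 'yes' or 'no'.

Answer: no

Derivation:
Initial: x=-2.0000 theta=0.2000
After 1 (propagate distance d=11): x=0.2000 theta=0.2000
After 2 (thin lens f=-11): x=0.2000 theta=12/55 (≈0.2182)
After 3 (propagate distance d=5): x=71/55 (≈1.2909) theta=12/55 (≈0.2182)
After 4 (thin lens f=59): x=71/55 (≈1.2909) theta=637/3245 (≈0.1963)
After 5 (propagate distance d=40): x=29669/3245 (≈9.1430) theta=637/3245 (≈0.1963)
After 6 (thin lens f=-57): x=29669/3245 (≈9.1430) theta=5998/16815 (≈0.3567)
After 7 (propagate distance d=25): x=3340583/184965 (≈18.0606) theta=5998/16815 (≈0.3567)
After 8 (thin lens f=36): x=3340583/184965 (≈18.0606) theta=-193075/1331748 (≈-0.1450)
After 9 (propagate distance d=20 (to screen)): x=25238372/1664685 (≈15.1610) theta=-193075/1331748 (≈-0.1450)
|theta_initial|=0.2000 |theta_final|=193075/1331748 (≈0.1450) -> not increased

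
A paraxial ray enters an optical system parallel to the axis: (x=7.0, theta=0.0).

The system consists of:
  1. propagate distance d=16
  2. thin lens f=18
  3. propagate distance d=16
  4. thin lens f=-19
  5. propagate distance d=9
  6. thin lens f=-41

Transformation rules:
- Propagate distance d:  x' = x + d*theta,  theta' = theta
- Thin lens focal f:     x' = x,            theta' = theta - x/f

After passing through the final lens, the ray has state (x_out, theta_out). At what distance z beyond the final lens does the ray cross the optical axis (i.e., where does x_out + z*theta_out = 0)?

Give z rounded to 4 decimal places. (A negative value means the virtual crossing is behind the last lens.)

Initial: x=7.0000 theta=0.0000
After 1 (propagate distance d=16): x=7.0000 theta=0.0000
After 2 (thin lens f=18): x=7.0000 theta=-7/18 (≈-0.3889)
After 3 (propagate distance d=16): x=7/9 (≈0.7778) theta=-7/18 (≈-0.3889)
After 4 (thin lens f=-19): x=7/9 (≈0.7778) theta=-119/342 (≈-0.3480)
After 5 (propagate distance d=9): x=-805/342 (≈-2.3538) theta=-119/342 (≈-0.3480)
After 6 (thin lens f=-41): x=-805/342 (≈-2.3538) theta=-2842/7011 (≈-0.4054)
z_focus = -x_out/theta_out = -(-805/342)/(-2842/7011) = -4715/812 ≈ -5.8067
Rounded to 4 decimal places: z = -5.8067

Answer: -5.8067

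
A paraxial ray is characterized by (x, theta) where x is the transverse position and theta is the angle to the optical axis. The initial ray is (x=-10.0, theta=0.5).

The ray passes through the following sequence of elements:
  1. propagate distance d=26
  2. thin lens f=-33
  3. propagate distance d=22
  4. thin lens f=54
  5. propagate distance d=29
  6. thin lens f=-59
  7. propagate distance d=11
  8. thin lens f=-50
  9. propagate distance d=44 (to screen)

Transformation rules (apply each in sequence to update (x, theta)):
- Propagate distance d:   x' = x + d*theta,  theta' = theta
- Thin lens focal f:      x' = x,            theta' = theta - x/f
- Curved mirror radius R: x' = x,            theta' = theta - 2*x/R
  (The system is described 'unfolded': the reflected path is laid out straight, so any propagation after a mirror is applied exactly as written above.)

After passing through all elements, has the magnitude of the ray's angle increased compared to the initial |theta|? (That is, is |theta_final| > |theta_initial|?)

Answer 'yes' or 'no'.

Answer: yes

Derivation:
Initial: x=-10.0000 theta=0.5000
After 1 (propagate distance d=26): x=3.0000 theta=0.5000
After 2 (thin lens f=-33): x=3.0000 theta=13/22 (≈0.5909)
After 3 (propagate distance d=22): x=16.0000 theta=13/22 (≈0.5909)
After 4 (thin lens f=54): x=16.0000 theta=175/594 (≈0.2946)
After 5 (propagate distance d=29): x=14579/594 (≈24.5438) theta=175/594 (≈0.2946)
After 6 (thin lens f=-59): x=14579/594 (≈24.5438) theta=1132/1593 (≈0.7106)
After 7 (propagate distance d=11): x=378035/11682 (≈32.3605) theta=1132/1593 (≈0.7106)
After 8 (thin lens f=-50): x=378035/11682 (≈32.3605) theta=475861/350460 (≈1.3578)
After 9 (propagate distance d=44 (to screen)): x=16139467/175230 (≈92.1045) theta=475861/350460 (≈1.3578)
|theta_initial|=0.5000 |theta_final|=475861/350460 (≈1.3578) -> increased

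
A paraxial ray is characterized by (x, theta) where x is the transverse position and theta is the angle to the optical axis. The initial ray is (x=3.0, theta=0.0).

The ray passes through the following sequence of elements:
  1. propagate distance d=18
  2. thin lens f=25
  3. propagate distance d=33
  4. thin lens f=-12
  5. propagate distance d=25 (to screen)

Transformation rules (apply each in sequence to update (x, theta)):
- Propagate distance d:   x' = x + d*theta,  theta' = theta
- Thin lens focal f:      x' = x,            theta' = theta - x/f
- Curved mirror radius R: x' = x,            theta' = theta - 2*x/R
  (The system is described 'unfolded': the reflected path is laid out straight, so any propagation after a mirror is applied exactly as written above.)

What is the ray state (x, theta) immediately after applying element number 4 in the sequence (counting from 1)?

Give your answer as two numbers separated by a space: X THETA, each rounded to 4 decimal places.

Answer: -0.9600 -0.2000

Derivation:
Initial: x=3.0000 theta=0.0000
After 1 (propagate distance d=18): x=3.0000 theta=0.0000
After 2 (thin lens f=25): x=3.0000 theta=-0.1200
After 3 (propagate distance d=33): x=-0.9600 theta=-0.1200
After 4 (thin lens f=-12): x=-0.9600 theta=-0.2000
Rounded to 4 decimal places: x = -0.9600, theta = -0.2000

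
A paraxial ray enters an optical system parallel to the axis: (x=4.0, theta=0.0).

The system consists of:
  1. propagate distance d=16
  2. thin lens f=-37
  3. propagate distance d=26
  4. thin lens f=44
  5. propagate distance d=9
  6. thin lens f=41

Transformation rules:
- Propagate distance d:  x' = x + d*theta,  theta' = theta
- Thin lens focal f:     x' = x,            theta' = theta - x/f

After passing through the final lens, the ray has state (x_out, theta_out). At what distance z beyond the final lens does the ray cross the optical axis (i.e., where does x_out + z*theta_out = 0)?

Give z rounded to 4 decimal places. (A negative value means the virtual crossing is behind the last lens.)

Answer: 31.5506

Derivation:
Initial: x=4.0000 theta=0.0000
After 1 (propagate distance d=16): x=4.0000 theta=0.0000
After 2 (thin lens f=-37): x=4.0000 theta=4/37 (≈0.1081)
After 3 (propagate distance d=26): x=252/37 (≈6.8108) theta=4/37 (≈0.1081)
After 4 (thin lens f=44): x=252/37 (≈6.8108) theta=-19/407 (≈-0.0467)
After 5 (propagate distance d=9): x=2601/407 (≈6.3907) theta=-19/407 (≈-0.0467)
After 6 (thin lens f=41): x=2601/407 (≈6.3907) theta=-3380/16687 (≈-0.2026)
z_focus = -x_out/theta_out = -(2601/407)/(-3380/16687) = 106641/3380 ≈ 31.5506
Rounded to 4 decimal places: z = 31.5506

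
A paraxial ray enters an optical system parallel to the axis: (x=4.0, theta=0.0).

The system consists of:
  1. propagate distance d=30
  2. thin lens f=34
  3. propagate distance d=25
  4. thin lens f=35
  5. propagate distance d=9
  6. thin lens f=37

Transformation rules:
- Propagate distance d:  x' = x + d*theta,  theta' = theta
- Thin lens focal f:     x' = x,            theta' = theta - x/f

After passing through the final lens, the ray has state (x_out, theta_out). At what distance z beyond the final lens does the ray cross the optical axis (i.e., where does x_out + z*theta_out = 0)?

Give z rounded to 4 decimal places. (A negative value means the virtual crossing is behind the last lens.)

Answer: -1.9373

Derivation:
Initial: x=4.0000 theta=0.0000
After 1 (propagate distance d=30): x=4.0000 theta=0.0000
After 2 (thin lens f=34): x=4.0000 theta=-2/17 (≈-0.1176)
After 3 (propagate distance d=25): x=18/17 (≈1.0588) theta=-2/17 (≈-0.1176)
After 4 (thin lens f=35): x=18/17 (≈1.0588) theta=-88/595 (≈-0.1479)
After 5 (propagate distance d=9): x=-162/595 (≈-0.2723) theta=-88/595 (≈-0.1479)
After 6 (thin lens f=37): x=-162/595 (≈-0.2723) theta=-26/185 (≈-0.1405)
z_focus = -x_out/theta_out = -(-162/595)/(-26/185) = -2997/1547 ≈ -1.9373
Rounded to 4 decimal places: z = -1.9373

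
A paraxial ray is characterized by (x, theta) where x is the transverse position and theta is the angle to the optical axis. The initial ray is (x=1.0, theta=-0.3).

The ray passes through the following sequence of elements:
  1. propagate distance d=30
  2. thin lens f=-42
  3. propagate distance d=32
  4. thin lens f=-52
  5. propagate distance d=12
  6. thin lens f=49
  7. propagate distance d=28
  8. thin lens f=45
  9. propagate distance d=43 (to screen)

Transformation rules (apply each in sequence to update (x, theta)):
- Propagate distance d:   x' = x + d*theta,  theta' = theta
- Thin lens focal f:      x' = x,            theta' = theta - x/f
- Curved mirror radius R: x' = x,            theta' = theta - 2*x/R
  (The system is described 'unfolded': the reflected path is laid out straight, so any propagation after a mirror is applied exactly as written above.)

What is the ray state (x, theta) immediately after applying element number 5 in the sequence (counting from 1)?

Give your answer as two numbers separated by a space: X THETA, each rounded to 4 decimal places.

Initial: x=1.0000 theta=-0.3000
After 1 (propagate distance d=30): x=-8.0000 theta=-0.3000
After 2 (thin lens f=-42): x=-8.0000 theta=-103/210 (≈-0.4905)
After 3 (propagate distance d=32): x=-2488/105 (≈-23.6952) theta=-103/210 (≈-0.4905)
After 4 (thin lens f=-52): x=-2488/105 (≈-23.6952) theta=-123/130 (≈-0.9462)
After 5 (propagate distance d=12): x=-47842/1365 (≈-35.0491) theta=-123/130 (≈-0.9462)
Rounded to 4 decimal places: x = -35.0491, theta = -0.9462

Answer: -35.0491 -0.9462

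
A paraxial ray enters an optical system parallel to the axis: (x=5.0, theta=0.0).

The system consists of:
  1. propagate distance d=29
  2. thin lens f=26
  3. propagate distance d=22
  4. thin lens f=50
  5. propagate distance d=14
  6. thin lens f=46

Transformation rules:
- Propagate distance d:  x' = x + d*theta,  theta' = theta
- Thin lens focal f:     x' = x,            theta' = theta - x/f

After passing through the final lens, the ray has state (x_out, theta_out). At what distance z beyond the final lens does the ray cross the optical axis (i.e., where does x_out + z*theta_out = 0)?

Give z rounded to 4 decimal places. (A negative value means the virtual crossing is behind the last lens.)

Answer: -13.2656

Derivation:
Initial: x=5.0000 theta=0.0000
After 1 (propagate distance d=29): x=5.0000 theta=0.0000
After 2 (thin lens f=26): x=5.0000 theta=-5/26 (≈-0.1923)
After 3 (propagate distance d=22): x=10/13 (≈0.7692) theta=-5/26 (≈-0.1923)
After 4 (thin lens f=50): x=10/13 (≈0.7692) theta=-27/130 (≈-0.2077)
After 5 (propagate distance d=14): x=-139/65 (≈-2.1385) theta=-27/130 (≈-0.2077)
After 6 (thin lens f=46): x=-139/65 (≈-2.1385) theta=-241/1495 (≈-0.1612)
z_focus = -x_out/theta_out = -(-139/65)/(-241/1495) = -3197/241 ≈ -13.2656
Rounded to 4 decimal places: z = -13.2656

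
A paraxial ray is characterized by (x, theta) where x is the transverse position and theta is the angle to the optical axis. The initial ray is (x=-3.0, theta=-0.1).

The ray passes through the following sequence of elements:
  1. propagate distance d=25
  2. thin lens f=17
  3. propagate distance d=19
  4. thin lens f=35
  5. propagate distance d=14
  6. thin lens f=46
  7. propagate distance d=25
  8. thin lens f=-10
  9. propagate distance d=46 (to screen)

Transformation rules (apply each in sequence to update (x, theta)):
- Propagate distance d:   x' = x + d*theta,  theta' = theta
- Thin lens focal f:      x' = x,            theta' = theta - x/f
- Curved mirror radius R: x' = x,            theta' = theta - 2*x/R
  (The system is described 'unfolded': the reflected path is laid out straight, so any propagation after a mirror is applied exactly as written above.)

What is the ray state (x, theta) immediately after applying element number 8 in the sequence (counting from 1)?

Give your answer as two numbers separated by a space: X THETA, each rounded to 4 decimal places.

Answer: 7.5686 0.9645

Derivation:
Initial: x=-3.0000 theta=-0.1000
After 1 (propagate distance d=25): x=-5.5000 theta=-0.1000
After 2 (thin lens f=17): x=-5.5000 theta=19/85 (≈0.2235)
After 3 (propagate distance d=19): x=-213/170 (≈-1.2529) theta=19/85 (≈0.2235)
After 4 (thin lens f=35): x=-213/170 (≈-1.2529) theta=1543/5950 (≈0.2593)
After 5 (propagate distance d=14): x=2021/850 (≈2.3776) theta=1543/5950 (≈0.2593)
After 6 (thin lens f=46): x=2021/850 (≈2.3776) theta=3343/16100 (≈0.2076)
After 7 (propagate distance d=25): x=2071537/273700 (≈7.5686) theta=3343/16100 (≈0.2076)
After 8 (thin lens f=-10): x=2071537/273700 (≈7.5686) theta=377121/391000 (≈0.9645)
Rounded to 4 decimal places: x = 7.5686, theta = 0.9645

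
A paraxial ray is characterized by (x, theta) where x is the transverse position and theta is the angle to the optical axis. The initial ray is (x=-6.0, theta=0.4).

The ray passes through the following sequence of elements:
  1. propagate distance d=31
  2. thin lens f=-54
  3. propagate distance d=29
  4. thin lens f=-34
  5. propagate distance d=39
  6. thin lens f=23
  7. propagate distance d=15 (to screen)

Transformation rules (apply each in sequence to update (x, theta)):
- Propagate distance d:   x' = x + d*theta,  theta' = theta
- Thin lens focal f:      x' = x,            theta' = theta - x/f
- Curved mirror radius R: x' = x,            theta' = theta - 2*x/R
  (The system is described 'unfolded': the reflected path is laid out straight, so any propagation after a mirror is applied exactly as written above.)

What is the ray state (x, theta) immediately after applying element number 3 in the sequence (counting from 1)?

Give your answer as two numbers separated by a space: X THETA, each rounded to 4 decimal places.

Initial: x=-6.0000 theta=0.4000
After 1 (propagate distance d=31): x=6.4000 theta=0.4000
After 2 (thin lens f=-54): x=6.4000 theta=14/27 (≈0.5185)
After 3 (propagate distance d=29): x=2894/135 (≈21.4370) theta=14/27 (≈0.5185)
Rounded to 4 decimal places: x = 21.4370, theta = 0.5185

Answer: 21.4370 0.5185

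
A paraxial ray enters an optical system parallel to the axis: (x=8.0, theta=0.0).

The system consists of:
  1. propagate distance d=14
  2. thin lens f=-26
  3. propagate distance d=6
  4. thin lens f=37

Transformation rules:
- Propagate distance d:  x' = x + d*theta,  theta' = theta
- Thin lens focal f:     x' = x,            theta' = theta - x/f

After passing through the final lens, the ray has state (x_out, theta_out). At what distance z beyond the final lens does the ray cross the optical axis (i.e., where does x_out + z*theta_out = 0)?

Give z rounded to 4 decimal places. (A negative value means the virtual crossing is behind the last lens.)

Initial: x=8.0000 theta=0.0000
After 1 (propagate distance d=14): x=8.0000 theta=0.0000
After 2 (thin lens f=-26): x=8.0000 theta=4/13 (≈0.3077)
After 3 (propagate distance d=6): x=128/13 (≈9.8462) theta=4/13 (≈0.3077)
After 4 (thin lens f=37): x=128/13 (≈9.8462) theta=20/481 (≈0.0416)
z_focus = -x_out/theta_out = -(128/13)/(20/481) = -236.8000
Rounded to 4 decimal places: z = -236.8000

Answer: -236.8000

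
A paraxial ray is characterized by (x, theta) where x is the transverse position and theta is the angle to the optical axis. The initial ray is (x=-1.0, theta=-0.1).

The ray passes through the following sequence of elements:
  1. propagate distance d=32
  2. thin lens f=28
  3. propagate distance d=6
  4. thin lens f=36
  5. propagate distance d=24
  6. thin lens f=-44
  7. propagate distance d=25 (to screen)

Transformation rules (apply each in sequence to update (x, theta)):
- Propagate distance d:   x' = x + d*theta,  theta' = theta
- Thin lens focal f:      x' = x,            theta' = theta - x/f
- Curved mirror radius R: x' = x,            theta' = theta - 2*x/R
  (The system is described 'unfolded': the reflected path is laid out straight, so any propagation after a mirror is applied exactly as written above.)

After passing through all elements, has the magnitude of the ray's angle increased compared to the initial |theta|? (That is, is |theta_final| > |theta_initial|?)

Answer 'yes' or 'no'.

Initial: x=-1.0000 theta=-0.1000
After 1 (propagate distance d=32): x=-4.2000 theta=-0.1000
After 2 (thin lens f=28): x=-4.2000 theta=0.0500
After 3 (propagate distance d=6): x=-3.9000 theta=0.0500
After 4 (thin lens f=36): x=-3.9000 theta=19/120 (≈0.1583)
After 5 (propagate distance d=24): x=-0.1000 theta=19/120 (≈0.1583)
After 6 (thin lens f=-44): x=-0.1000 theta=103/660 (≈0.1561)
After 7 (propagate distance d=25 (to screen)): x=2509/660 (≈3.8015) theta=103/660 (≈0.1561)
|theta_initial|=0.1000 |theta_final|=103/660 (≈0.1561) -> increased

Answer: yes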